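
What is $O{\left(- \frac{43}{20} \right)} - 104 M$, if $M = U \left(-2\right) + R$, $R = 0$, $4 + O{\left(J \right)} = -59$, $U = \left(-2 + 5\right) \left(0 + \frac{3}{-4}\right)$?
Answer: $-531$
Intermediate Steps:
$U = - \frac{9}{4}$ ($U = 3 \left(0 + 3 \left(- \frac{1}{4}\right)\right) = 3 \left(0 - \frac{3}{4}\right) = 3 \left(- \frac{3}{4}\right) = - \frac{9}{4} \approx -2.25$)
$O{\left(J \right)} = -63$ ($O{\left(J \right)} = -4 - 59 = -63$)
$M = \frac{9}{2}$ ($M = \left(- \frac{9}{4}\right) \left(-2\right) + 0 = \frac{9}{2} + 0 = \frac{9}{2} \approx 4.5$)
$O{\left(- \frac{43}{20} \right)} - 104 M = -63 - 104 \cdot \frac{9}{2} = -63 - 468 = -531$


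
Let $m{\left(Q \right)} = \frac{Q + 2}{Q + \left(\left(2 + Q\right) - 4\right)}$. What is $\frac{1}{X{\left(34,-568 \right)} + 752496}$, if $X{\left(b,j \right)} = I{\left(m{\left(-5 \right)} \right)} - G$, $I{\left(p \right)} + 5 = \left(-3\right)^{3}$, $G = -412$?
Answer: $\frac{1}{752876} \approx 1.3282 \cdot 10^{-6}$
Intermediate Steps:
$m{\left(Q \right)} = \frac{2 + Q}{-2 + 2 Q}$ ($m{\left(Q \right)} = \frac{2 + Q}{Q + \left(-2 + Q\right)} = \frac{2 + Q}{-2 + 2 Q}$)
$I{\left(p \right)} = -32$ ($I{\left(p \right)} = -5 + \left(-3\right)^{3} = -5 - 27 = -32$)
$X{\left(b,j \right)} = 380$ ($X{\left(b,j \right)} = -32 - -412 = -32 + 412 = 380$)
$\frac{1}{X{\left(34,-568 \right)} + 752496} = \frac{1}{380 + 752496} = \frac{1}{752876}$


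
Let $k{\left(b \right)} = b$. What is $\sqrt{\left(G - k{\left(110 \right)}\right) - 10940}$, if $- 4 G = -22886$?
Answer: $\frac{i \sqrt{21314}}{2} \approx 72.997 i$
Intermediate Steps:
$G = \frac{11443}{2}$ ($G = \left(- \frac{1}{4}\right) \left(-22886\right) = \frac{11443}{2} \approx 5721.5$)
$\sqrt{\left(G - k{\left(110 \right)}\right) - 10940} = \sqrt{\left(\frac{11443}{2} - 110\right) - 10940} = \sqrt{\frac{11223}{2} - 10940} = \sqrt{- \frac{10657}{2}} = \frac{i \sqrt{21314}}{2}$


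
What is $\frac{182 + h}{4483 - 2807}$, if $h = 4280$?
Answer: $\frac{2231}{838} \approx 2.6623$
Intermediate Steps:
$\frac{182 + h}{4483 - 2807} = \frac{182 + 4280}{4483 - 2807} = \frac{4462}{1676} = 4462 \cdot \frac{1}{1676} = \frac{2231}{838}$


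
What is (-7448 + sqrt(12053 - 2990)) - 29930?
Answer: -37378 + 3*sqrt(1007) ≈ -37283.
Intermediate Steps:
(-7448 + sqrt(12053 - 2990)) - 29930 = (-7448 + sqrt(9063)) - 29930 = (-7448 + 3*sqrt(1007)) - 29930 = -37378 + 3*sqrt(1007)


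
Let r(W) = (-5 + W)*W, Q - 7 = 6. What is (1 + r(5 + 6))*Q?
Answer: 871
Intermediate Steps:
Q = 13 (Q = 7 + 6 = 13)
r(W) = W*(-5 + W)
(1 + r(5 + 6))*Q = (1 + (5 + 6)*(-5 + (5 + 6)))*13 = (1 + 11*(-5 + 11))*13 = (1 + 11*6)*13 = (1 + 66)*13 = 67*13 = 871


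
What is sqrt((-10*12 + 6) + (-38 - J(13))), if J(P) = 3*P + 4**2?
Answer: 3*I*sqrt(23) ≈ 14.387*I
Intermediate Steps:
J(P) = 16 + 3*P (J(P) = 3*P + 16 = 16 + 3*P)
sqrt((-10*12 + 6) + (-38 - J(13))) = sqrt((-10*12 + 6) + (-38 - (16 + 3*13))) = sqrt((-120 + 6) + (-38 - (16 + 39))) = sqrt(-114 + (-38 - 1*55)) = sqrt(-114 + (-38 - 55)) = sqrt(-114 - 93) = sqrt(-207) = 3*I*sqrt(23)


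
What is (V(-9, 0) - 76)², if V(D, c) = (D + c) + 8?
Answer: 5929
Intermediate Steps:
V(D, c) = 8 + D + c
(V(-9, 0) - 76)² = ((8 - 9 + 0) - 76)² = (-1 - 76)² = (-77)² = 5929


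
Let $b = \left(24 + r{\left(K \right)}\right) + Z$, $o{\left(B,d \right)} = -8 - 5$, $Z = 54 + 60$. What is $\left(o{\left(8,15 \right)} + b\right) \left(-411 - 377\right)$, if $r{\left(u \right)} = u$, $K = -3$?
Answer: $-96136$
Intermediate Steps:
$Z = 114$
$o{\left(B,d \right)} = -13$ ($o{\left(B,d \right)} = -8 - 5 = -13$)
$b = 135$ ($b = \left(24 - 3\right) + 114 = 21 + 114 = 135$)
$\left(o{\left(8,15 \right)} + b\right) \left(-411 - 377\right) = \left(-13 + 135\right) \left(-411 - 377\right) = 122 \left(-411 - 377\right) = 122 \left(-788\right) = -96136$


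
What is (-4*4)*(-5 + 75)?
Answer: -1120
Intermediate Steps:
(-4*4)*(-5 + 75) = -16*70 = -1120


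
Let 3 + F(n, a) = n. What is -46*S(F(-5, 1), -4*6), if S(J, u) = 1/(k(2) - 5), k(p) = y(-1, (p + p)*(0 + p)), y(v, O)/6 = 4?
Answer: -46/19 ≈ -2.4211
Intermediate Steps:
y(v, O) = 24 (y(v, O) = 6*4 = 24)
F(n, a) = -3 + n
k(p) = 24
S(J, u) = 1/19 (S(J, u) = 1/(24 - 5) = 1/19)
-46*S(F(-5, 1), -4*6) = -46*1/19 = -46/19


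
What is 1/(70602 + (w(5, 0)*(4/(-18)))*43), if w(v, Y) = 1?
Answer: 9/635332 ≈ 1.4166e-5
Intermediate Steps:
1/(70602 + (w(5, 0)*(4/(-18)))*43) = 1/(70602 + (1*(4/(-18)))*43) = 1/(70602 + (1*(4*(-1/18)))*43) = 1/(70602 + (1*(-2/9))*43) = 1/(70602 - 2/9*43) = 1/(70602 - 86/9) = 1/(635332/9) = 9/635332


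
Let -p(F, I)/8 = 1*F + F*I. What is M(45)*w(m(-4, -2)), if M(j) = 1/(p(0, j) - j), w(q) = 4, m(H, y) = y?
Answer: -4/45 ≈ -0.088889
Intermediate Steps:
p(F, I) = -8*F - 8*F*I (p(F, I) = -8*(1*F + F*I) = -8*(F + F*I) = -8*F - 8*F*I)
M(j) = -1/j (M(j) = 1/(-8*0*(1 + j) - j) = 1/(0 - j) = 1/(-j) = -1/j)
M(45)*w(m(-4, -2)) = -1/45*4 = -4/45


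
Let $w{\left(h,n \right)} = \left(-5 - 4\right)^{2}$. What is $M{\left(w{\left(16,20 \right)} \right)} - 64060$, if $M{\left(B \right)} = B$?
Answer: $-63979$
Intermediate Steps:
$w{\left(h,n \right)} = 81$ ($w{\left(h,n \right)} = \left(-9\right)^{2} = 81$)
$M{\left(w{\left(16,20 \right)} \right)} - 64060 = 81 - 64060 = -63979$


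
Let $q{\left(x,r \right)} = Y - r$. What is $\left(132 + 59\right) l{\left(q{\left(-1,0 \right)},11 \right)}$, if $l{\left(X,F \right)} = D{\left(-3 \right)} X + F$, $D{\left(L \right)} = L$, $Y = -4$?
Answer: $4393$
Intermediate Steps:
$q{\left(x,r \right)} = -4 - r$
$l{\left(X,F \right)} = F - 3 X$ ($l{\left(X,F \right)} = - 3 X + F = F - 3 X$)
$\left(132 + 59\right) l{\left(q{\left(-1,0 \right)},11 \right)} = \left(132 + 59\right) \left(11 - 3 \left(-4 - 0\right)\right) = 191 \left(11 - 3 \left(-4 + 0\right)\right) = 191 \left(11 - -12\right) = 191 \left(11 + 12\right) = 191 \cdot 23 = 4393$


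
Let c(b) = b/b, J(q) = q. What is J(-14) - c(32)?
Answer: -15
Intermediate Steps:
c(b) = 1
J(-14) - c(32) = -14 - 1*1 = -14 - 1 = -15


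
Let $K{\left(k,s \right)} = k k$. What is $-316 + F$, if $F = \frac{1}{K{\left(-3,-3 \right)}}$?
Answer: $- \frac{2843}{9} \approx -315.89$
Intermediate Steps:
$K{\left(k,s \right)} = k^{2}$
$F = \frac{1}{9}$ ($F = \frac{1}{\left(-3\right)^{2}} = \frac{1}{9} \approx 0.11111$)
$-316 + F = -316 + \frac{1}{9} = - \frac{2843}{9}$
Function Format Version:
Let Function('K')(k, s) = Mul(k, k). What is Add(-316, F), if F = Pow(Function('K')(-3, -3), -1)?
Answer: Rational(-2843, 9) ≈ -315.89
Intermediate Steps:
Function('K')(k, s) = Pow(k, 2)
F = Rational(1, 9) (F = Pow(Pow(-3, 2), -1) = Pow(9, -1) = Rational(1, 9) ≈ 0.11111)
Add(-316, F) = Add(-316, Rational(1, 9)) = Rational(-2843, 9)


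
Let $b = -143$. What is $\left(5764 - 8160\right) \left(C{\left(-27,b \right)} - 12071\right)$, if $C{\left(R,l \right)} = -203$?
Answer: $29408504$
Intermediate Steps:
$\left(5764 - 8160\right) \left(C{\left(-27,b \right)} - 12071\right) = \left(5764 - 8160\right) \left(-203 - 12071\right) = \left(-2396\right) \left(-12274\right) = 29408504$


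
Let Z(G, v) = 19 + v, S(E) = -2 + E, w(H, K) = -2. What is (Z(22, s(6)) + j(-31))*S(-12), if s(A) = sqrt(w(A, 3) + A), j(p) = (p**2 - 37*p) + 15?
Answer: -30016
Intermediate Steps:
j(p) = 15 + p**2 - 37*p
s(A) = sqrt(-2 + A)
(Z(22, s(6)) + j(-31))*S(-12) = ((19 + sqrt(-2 + 6)) + (15 + (-31)**2 - 37*(-31)))*(-2 - 12) = ((19 + sqrt(4)) + (15 + 961 + 1147))*(-14) = ((19 + 2) + 2123)*(-14) = (21 + 2123)*(-14) = 2144*(-14) = -30016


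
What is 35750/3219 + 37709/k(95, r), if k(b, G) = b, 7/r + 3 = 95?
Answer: 124781521/305805 ≈ 408.04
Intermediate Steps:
r = 7/92 (r = 7/(-3 + 95) = 7/92 ≈ 0.076087)
35750/3219 + 37709/k(95, r) = 35750/3219 + 37709/95 = 124781521/305805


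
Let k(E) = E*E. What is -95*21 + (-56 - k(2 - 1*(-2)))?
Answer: -2067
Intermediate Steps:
k(E) = E²
-95*21 + (-56 - k(2 - 1*(-2))) = -95*21 + (-56 - (2 - 1*(-2))²) = -19*105 + (-56 - (2 + 2)²) = -1995 + (-56 - 1*4²) = -1995 + (-56 - 1*16) = -1995 + (-56 - 16) = -1995 - 72 = -2067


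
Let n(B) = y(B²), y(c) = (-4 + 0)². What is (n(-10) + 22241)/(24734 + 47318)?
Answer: 22257/72052 ≈ 0.30890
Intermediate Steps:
y(c) = 16 (y(c) = (-4)² = 16)
n(B) = 16
(n(-10) + 22241)/(24734 + 47318) = (16 + 22241)/(24734 + 47318) = 22257/72052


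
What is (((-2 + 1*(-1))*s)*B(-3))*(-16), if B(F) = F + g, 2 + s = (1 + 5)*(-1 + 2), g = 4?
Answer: 192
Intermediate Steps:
s = 4 (s = -2 + (1 + 5)*(-1 + 2) = -2 + 6*1 = -2 + 6 = 4)
B(F) = 4 + F (B(F) = F + 4 = 4 + F)
(((-2 + 1*(-1))*s)*B(-3))*(-16) = (((-2 + 1*(-1))*4)*(4 - 3))*(-16) = (((-2 - 1)*4)*1)*(-16) = (-3*4*1)*(-16) = -12*1*(-16) = -12*(-16) = 192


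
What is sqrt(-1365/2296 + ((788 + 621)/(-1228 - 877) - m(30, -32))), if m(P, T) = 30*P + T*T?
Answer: I*sqrt(229446880468070)/345220 ≈ 43.878*I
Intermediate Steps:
m(P, T) = T**2 + 30*P (m(P, T) = 30*P + T**2 = T**2 + 30*P)
sqrt(-1365/2296 + ((788 + 621)/(-1228 - 877) - m(30, -32))) = sqrt(-1365/2296 + ((788 + 621)/(-1228 - 877) - ((-32)**2 + 30*30))) = sqrt(-1365*1/2296 + (1409/(-2105) - (1024 + 900))) = sqrt(-195/328 + (1409*(-1/2105) - 1*1924)) = sqrt(-195/328 + (-1409/2105 - 1924)) = sqrt(-195/328 - 4051429/2105) = sqrt(-1329279187/690440) = I*sqrt(229446880468070)/345220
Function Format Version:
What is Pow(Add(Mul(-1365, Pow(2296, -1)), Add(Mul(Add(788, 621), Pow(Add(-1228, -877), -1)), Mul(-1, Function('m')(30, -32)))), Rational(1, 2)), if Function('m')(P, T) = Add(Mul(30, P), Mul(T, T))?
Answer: Mul(Rational(1, 345220), I, Pow(229446880468070, Rational(1, 2))) ≈ Mul(43.878, I)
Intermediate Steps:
Function('m')(P, T) = Add(Pow(T, 2), Mul(30, P)) (Function('m')(P, T) = Add(Mul(30, P), Pow(T, 2)) = Add(Pow(T, 2), Mul(30, P)))
Pow(Add(Mul(-1365, Pow(2296, -1)), Add(Mul(Add(788, 621), Pow(Add(-1228, -877), -1)), Mul(-1, Function('m')(30, -32)))), Rational(1, 2)) = Pow(Add(Mul(-1365, Pow(2296, -1)), Add(Mul(Add(788, 621), Pow(Add(-1228, -877), -1)), Mul(-1, Add(Pow(-32, 2), Mul(30, 30))))), Rational(1, 2)) = Pow(Add(Mul(-1365, Rational(1, 2296)), Add(Mul(1409, Pow(-2105, -1)), Mul(-1, Add(1024, 900)))), Rational(1, 2)) = Pow(Add(Rational(-195, 328), Add(Mul(1409, Rational(-1, 2105)), Mul(-1, 1924))), Rational(1, 2)) = Pow(Add(Rational(-195, 328), Add(Rational(-1409, 2105), -1924)), Rational(1, 2)) = Pow(Add(Rational(-195, 328), Rational(-4051429, 2105)), Rational(1, 2)) = Pow(Rational(-1329279187, 690440), Rational(1, 2)) = Mul(Rational(1, 345220), I, Pow(229446880468070, Rational(1, 2)))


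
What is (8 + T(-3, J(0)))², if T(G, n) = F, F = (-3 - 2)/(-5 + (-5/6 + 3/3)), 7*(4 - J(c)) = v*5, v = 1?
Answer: 68644/841 ≈ 81.622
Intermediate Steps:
J(c) = 23/7 (J(c) = 4 - 5/7 = 23/7)
F = 30/29 (F = -5/(-5 + (-5*⅙ + 3*(⅓))) = -5/(-5 + (-⅚ + 1)) = -5/(-5 + ⅙) = -5/(-29/6) = -5*(-6/29) = 30/29 ≈ 1.0345)
T(G, n) = 30/29
(8 + T(-3, J(0)))² = (8 + 30/29)² = (262/29)² = 68644/841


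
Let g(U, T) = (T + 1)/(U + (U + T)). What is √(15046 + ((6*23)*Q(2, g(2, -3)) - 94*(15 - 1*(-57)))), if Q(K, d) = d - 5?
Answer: 4*√457 ≈ 85.510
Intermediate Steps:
g(U, T) = (1 + T)/(T + 2*U) (g(U, T) = (1 + T)/(U + (T + U)) = (1 + T)/(T + 2*U))
Q(K, d) = -5 + d
√(15046 + ((6*23)*Q(2, g(2, -3)) - 94*(15 - 1*(-57)))) = √(15046 + ((6*23)*(-5 + (1 - 3)/(-3 + 2*2)) - 94*(15 - 1*(-57)))) = √(15046 + (138*(-5 - 2/(-3 + 4)) - 94*(15 + 57))) = √(15046 + (138*(-5 - 2/1) - 94*72)) = √(15046 + (138*(-5 + 1*(-2)) - 1*6768)) = √(15046 + (138*(-5 - 2) - 6768)) = √(15046 + (138*(-7) - 6768)) = √(15046 + (-966 - 6768)) = √(15046 - 7734) = √7312 = 4*√457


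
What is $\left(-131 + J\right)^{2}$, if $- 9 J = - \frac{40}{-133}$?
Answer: $\frac{24600981409}{1432809} \approx 17170.0$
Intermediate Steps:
$J = - \frac{40}{1197}$ ($J = - \frac{\left(-40\right) \frac{1}{-133}}{9} = - \frac{\left(-40\right) \left(- \frac{1}{133}\right)}{9} = \left(- \frac{1}{9}\right) \frac{40}{133} = - \frac{40}{1197} \approx -0.033417$)
$\left(-131 + J\right)^{2} = \left(-131 - \frac{40}{1197}\right)^{2} = \left(- \frac{156847}{1197}\right)^{2} = \frac{24600981409}{1432809}$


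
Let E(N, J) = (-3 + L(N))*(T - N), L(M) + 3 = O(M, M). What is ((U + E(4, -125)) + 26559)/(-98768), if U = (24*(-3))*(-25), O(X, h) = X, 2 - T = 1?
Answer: -28365/98768 ≈ -0.28719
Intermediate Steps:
T = 1 (T = 2 - 1*1 = 2 - 1 = 1)
L(M) = -3 + M
U = 1800 (U = -72*(-25) = 1800)
E(N, J) = (1 - N)*(-6 + N) (E(N, J) = (-3 + (-3 + N))*(1 - N) = (-6 + N)*(1 - N) = (1 - N)*(-6 + N))
((U + E(4, -125)) + 26559)/(-98768) = ((1800 + (-6 - 1*4**2 + 7*4)) + 26559)/(-98768) = ((1800 + (-6 - 1*16 + 28)) + 26559)*(-1/98768) = ((1800 + (-6 - 16 + 28)) + 26559)*(-1/98768) = ((1800 + 6) + 26559)*(-1/98768) = (1806 + 26559)*(-1/98768) = 28365*(-1/98768) = -28365/98768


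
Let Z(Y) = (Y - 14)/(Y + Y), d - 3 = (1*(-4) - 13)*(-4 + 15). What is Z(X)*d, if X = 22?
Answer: -368/11 ≈ -33.455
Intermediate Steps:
d = -184 (d = 3 + (1*(-4) - 13)*(-4 + 15) = 3 + (-4 - 13)*11 = 3 - 17*11 = 3 - 187 = -184)
Z(Y) = (-14 + Y)/(2*Y) (Z(Y) = (-14 + Y)/((2*Y)) = (-14 + Y)*(1/(2*Y)) = (-14 + Y)/(2*Y))
Z(X)*d = ((1/2)*(-14 + 22)/22)*(-184) = ((1/2)*(1/22)*8)*(-184) = (2/11)*(-184) = -368/11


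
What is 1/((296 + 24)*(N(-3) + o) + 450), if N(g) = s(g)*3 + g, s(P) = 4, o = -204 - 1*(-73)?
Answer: -1/38590 ≈ -2.5913e-5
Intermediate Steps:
o = -131 (o = -204 + 73 = -131)
N(g) = 12 + g (N(g) = 4*3 + g = 12 + g)
1/((296 + 24)*(N(-3) + o) + 450) = 1/((296 + 24)*((12 - 3) - 131) + 450) = 1/(320*(9 - 131) + 450) = 1/(320*(-122) + 450) = 1/(-39040 + 450) = 1/(-38590) = -1/38590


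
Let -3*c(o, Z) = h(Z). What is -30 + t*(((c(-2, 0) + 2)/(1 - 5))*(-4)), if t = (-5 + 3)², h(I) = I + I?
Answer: -22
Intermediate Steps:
h(I) = 2*I
c(o, Z) = -2*Z/3
t = 4 (t = (-2)² = 4)
-30 + t*(((c(-2, 0) + 2)/(1 - 5))*(-4)) = -30 + 4*(((-⅔*0 + 2)/(1 - 5))*(-4)) = -30 + 4*(((0 + 2)/(-4))*(-4)) = -30 + 4*((2*(-¼))*(-4)) = -30 + 4*(-½*(-4)) = -30 + 4*2 = -30 + 8 = -22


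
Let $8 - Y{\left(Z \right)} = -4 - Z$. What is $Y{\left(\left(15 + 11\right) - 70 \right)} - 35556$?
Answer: $-35588$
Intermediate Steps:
$Y{\left(Z \right)} = 12 + Z$ ($Y{\left(Z \right)} = 8 - \left(-4 - Z\right) = 8 + \left(4 + Z\right) = 12 + Z$)
$Y{\left(\left(15 + 11\right) - 70 \right)} - 35556 = \left(12 + \left(\left(15 + 11\right) - 70\right)\right) - 35556 = \left(12 + \left(26 - 70\right)\right) - 35556 = \left(12 - 44\right) - 35556 = -32 - 35556 = -35588$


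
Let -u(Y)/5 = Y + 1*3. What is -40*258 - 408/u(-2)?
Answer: -51192/5 ≈ -10238.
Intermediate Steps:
u(Y) = -15 - 5*Y (u(Y) = -5*(Y + 1*3) = -5*(Y + 3) = -5*(3 + Y) = -15 - 5*Y)
-40*258 - 408/u(-2) = -40*258 - 408/(-15 - 5*(-2)) = -10320 - 408/(-15 + 10) = -10320 - 408/(-5) = -10320 - (-1)*408/5 = -10320 - 1*(-408/5) = -10320 + 408/5 = -51192/5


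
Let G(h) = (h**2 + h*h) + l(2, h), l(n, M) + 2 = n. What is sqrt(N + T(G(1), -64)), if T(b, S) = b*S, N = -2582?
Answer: I*sqrt(2710) ≈ 52.058*I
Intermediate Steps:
l(n, M) = -2 + n
G(h) = 2*h**2 (G(h) = (h**2 + h*h) + (-2 + 2) = (h**2 + h**2) + 0 = 2*h**2 + 0 = 2*h**2)
T(b, S) = S*b
sqrt(N + T(G(1), -64)) = sqrt(-2582 - 128*1**2) = sqrt(-2582 - 128) = sqrt(-2710) = I*sqrt(2710)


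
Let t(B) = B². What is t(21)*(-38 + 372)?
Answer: 147294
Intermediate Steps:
t(21)*(-38 + 372) = 21²*(-38 + 372) = 441*334 = 147294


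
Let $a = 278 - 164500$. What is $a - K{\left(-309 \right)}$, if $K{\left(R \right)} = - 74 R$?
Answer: $-187088$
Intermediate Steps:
$a = -164222$ ($a = 278 - 164500 = -164222$)
$a - K{\left(-309 \right)} = -164222 - \left(-74\right) \left(-309\right) = -164222 - 22866 = -187088$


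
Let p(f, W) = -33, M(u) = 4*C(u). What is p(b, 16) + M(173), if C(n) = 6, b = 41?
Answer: -9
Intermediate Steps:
M(u) = 24 (M(u) = 4*6 = 24)
p(b, 16) + M(173) = -33 + 24 = -9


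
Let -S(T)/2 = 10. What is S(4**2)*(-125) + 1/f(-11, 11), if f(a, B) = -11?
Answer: 27499/11 ≈ 2499.9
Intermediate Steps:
S(T) = -20 (S(T) = -2*10 = -20)
S(4**2)*(-125) + 1/f(-11, 11) = -20*(-125) + 1/(-11) = 2500 - 1/11 = 27499/11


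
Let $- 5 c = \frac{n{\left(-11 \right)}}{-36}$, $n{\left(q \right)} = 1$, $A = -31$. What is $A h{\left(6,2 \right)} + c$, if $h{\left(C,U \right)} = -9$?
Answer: $\frac{50221}{180} \approx 279.01$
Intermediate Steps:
$c = \frac{1}{180}$ ($c = - \frac{1 \frac{1}{-36}}{5} = - \frac{1 \left(- \frac{1}{36}\right)}{5} = \left(- \frac{1}{5}\right) \left(- \frac{1}{36}\right) = \frac{1}{180} \approx 0.0055556$)
$A h{\left(6,2 \right)} + c = \left(-31\right) \left(-9\right) + \frac{1}{180} = 279 + \frac{1}{180} = \frac{50221}{180}$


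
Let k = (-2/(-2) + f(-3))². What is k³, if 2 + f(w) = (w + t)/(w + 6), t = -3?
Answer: 729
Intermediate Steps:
f(w) = -2 + (-3 + w)/(6 + w) (f(w) = -2 + (w - 3)/(w + 6) = -2 + (-3 + w)/(6 + w))
k = 9 (k = (-2/(-2) + (-15 - 1*(-3))/(6 - 3))² = (-2*(-½) + (-15 + 3)/3)² = (1 + (⅓)*(-12))² = (1 - 4)² = (-3)² = 9)
k³ = 9³ = 729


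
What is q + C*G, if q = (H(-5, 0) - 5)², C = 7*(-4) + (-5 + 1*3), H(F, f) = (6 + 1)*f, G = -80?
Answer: 2425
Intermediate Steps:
H(F, f) = 7*f
C = -30 (C = -28 + (-5 + 3) = -28 - 2 = -30)
q = 25 (q = (7*0 - 5)² = (0 - 5)² = (-5)² = 25)
q + C*G = 25 - 30*(-80) = 25 + 2400 = 2425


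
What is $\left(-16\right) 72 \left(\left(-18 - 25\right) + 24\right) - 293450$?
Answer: $-271562$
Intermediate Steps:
$\left(-16\right) 72 \left(\left(-18 - 25\right) + 24\right) - 293450 = - 1152 \left(-43 + 24\right) - 293450 = \left(-1152\right) \left(-19\right) - 293450 = 21888 - 293450 = -271562$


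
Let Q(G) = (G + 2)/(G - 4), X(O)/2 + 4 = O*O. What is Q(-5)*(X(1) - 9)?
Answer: -5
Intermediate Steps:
X(O) = -8 + 2*O² (X(O) = -8 + 2*(O*O) = -8 + 2*O²)
Q(G) = (2 + G)/(-4 + G)
Q(-5)*(X(1) - 9) = ((2 - 5)/(-4 - 5))*((-8 + 2*1²) - 9) = (-3/(-9))*((-8 + 2*1) - 9) = (-⅑*(-3))*((-8 + 2) - 9) = (-6 - 9)/3 = (⅓)*(-15) = -5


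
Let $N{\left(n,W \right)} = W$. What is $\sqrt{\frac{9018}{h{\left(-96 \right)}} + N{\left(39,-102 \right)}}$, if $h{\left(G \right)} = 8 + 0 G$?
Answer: $\frac{\sqrt{4101}}{2} \approx 32.02$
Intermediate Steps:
$h{\left(G \right)} = 8$ ($h{\left(G \right)} = 8 + 0 = 8$)
$\sqrt{\frac{9018}{h{\left(-96 \right)}} + N{\left(39,-102 \right)}} = \sqrt{\frac{9018}{8} - 102} = \sqrt{9018 \cdot \frac{1}{8} - 102} = \sqrt{\frac{4509}{4} - 102} = \sqrt{\frac{4101}{4}} = \frac{\sqrt{4101}}{2}$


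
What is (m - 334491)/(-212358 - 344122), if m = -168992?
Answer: 503483/556480 ≈ 0.90476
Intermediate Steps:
(m - 334491)/(-212358 - 344122) = (-168992 - 334491)/(-212358 - 344122) = -503483/(-556480) = -503483*(-1/556480) = 503483/556480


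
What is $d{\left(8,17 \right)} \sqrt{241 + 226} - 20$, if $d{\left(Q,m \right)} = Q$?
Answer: $-20 + 8 \sqrt{467} \approx 152.88$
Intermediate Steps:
$d{\left(8,17 \right)} \sqrt{241 + 226} - 20 = 8 \sqrt{241 + 226} - 20 = 8 \sqrt{467} - 20 = -20 + 8 \sqrt{467}$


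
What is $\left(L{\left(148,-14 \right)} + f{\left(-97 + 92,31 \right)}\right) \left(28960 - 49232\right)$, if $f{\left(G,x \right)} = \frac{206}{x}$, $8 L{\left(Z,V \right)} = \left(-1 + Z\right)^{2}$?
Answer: $- \frac{1701649418}{31} \approx -5.4892 \cdot 10^{7}$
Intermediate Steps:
$L{\left(Z,V \right)} = \frac{\left(-1 + Z\right)^{2}}{8}$
$\left(L{\left(148,-14 \right)} + f{\left(-97 + 92,31 \right)}\right) \left(28960 - 49232\right) = \left(\frac{\left(-1 + 148\right)^{2}}{8} + \frac{206}{31}\right) \left(28960 - 49232\right) = \left(\frac{147^{2}}{8} + 206 \cdot \frac{1}{31}\right) \left(-20272\right) = \left(\frac{1}{8} \cdot 21609 + \frac{206}{31}\right) \left(-20272\right) = \left(\frac{21609}{8} + \frac{206}{31}\right) \left(-20272\right) = \frac{671527}{248} \left(-20272\right) = - \frac{1701649418}{31}$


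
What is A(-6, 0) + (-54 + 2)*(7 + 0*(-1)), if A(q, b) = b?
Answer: -364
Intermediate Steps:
A(-6, 0) + (-54 + 2)*(7 + 0*(-1)) = 0 + (-54 + 2)*(7 + 0*(-1)) = 0 - 52*(7 + 0) = 0 - 52*7 = 0 - 364 = -364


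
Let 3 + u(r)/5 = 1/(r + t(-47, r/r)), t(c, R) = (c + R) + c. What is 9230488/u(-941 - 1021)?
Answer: -1896865284/3083 ≈ -6.1527e+5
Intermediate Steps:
t(c, R) = R + 2*c (t(c, R) = (R + c) + c = R + 2*c)
u(r) = -15 + 5/(-93 + r) (u(r) = -15 + 5/(r + (r/r + 2*(-47))) = -15 + 5/(r + (1 - 94)) = -15 + 5/(r - 93) = -15 + 5/(-93 + r))
9230488/u(-941 - 1021) = 9230488/((5*(280 - 3*(-941 - 1021))/(-93 + (-941 - 1021)))) = 9230488/((5*(280 - 3*(-1962))/(-93 - 1962))) = 9230488/((5*(280 + 5886)/(-2055))) = 9230488/((5*(-1/2055)*6166)) = 9230488/(-6166/411) = 9230488*(-411/6166) = -1896865284/3083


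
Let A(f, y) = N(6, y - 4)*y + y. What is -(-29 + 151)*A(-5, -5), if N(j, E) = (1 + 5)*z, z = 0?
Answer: 610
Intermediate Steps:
N(j, E) = 0 (N(j, E) = (1 + 5)*0 = 6*0 = 0)
A(f, y) = y (A(f, y) = 0*y + y = 0 + y = y)
-(-29 + 151)*A(-5, -5) = -(-29 + 151)*(-5) = -122*(-5) = -1*(-610) = 610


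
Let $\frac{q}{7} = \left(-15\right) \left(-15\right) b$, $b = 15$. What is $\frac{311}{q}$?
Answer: $\frac{311}{23625} \approx 0.013164$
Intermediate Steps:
$q = 23625$ ($q = 7 \left(-15\right) \left(-15\right) 15 = 7 \cdot 225 \cdot 15 = 7 \cdot 3375 = 23625$)
$\frac{311}{q} = \frac{311}{23625}$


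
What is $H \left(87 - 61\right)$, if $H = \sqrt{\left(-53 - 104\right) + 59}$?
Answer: $182 i \sqrt{2} \approx 257.39 i$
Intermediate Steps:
$H = 7 i \sqrt{2}$ ($H = \sqrt{-157 + 59} = \sqrt{-98} = 7 i \sqrt{2} \approx 9.8995 i$)
$H \left(87 - 61\right) = 7 i \sqrt{2} \left(87 - 61\right) = 7 i \sqrt{2} \cdot 26 = 182 i \sqrt{2}$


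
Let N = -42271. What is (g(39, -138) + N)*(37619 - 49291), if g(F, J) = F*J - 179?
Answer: 558295104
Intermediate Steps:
g(F, J) = -179 + F*J
(g(39, -138) + N)*(37619 - 49291) = ((-179 + 39*(-138)) - 42271)*(37619 - 49291) = ((-179 - 5382) - 42271)*(-11672) = (-5561 - 42271)*(-11672) = -47832*(-11672) = 558295104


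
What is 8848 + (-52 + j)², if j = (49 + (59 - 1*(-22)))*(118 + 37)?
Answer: 403938452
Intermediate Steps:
j = 20150 (j = (49 + (59 + 22))*155 = (49 + 81)*155 = 130*155 = 20150)
8848 + (-52 + j)² = 8848 + (-52 + 20150)² = 8848 + 20098² = 8848 + 403929604 = 403938452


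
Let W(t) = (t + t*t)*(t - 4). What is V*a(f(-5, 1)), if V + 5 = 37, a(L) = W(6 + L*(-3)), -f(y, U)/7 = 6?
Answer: 71909376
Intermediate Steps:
f(y, U) = -42 (f(y, U) = -7*6 = -42)
W(t) = (-4 + t)*(t + t²) (W(t) = (t + t²)*(-4 + t) = (-4 + t)*(t + t²))
a(L) = (6 - 3*L)*(-22 + (6 - 3*L)² + 9*L) (a(L) = (6 + L*(-3))*(-4 + (6 + L*(-3))² - 3*(6 + L*(-3))) = (6 - 3*L)*(-4 + (6 - 3*L)² - 3*(6 - 3*L)) = (6 - 3*L)*(-4 + (6 - 3*L)² + (-18 + 9*L)) = (6 - 3*L)*(-22 + (6 - 3*L)² + 9*L))
V = 32 (V = -5 + 37 = 32)
V*a(f(-5, 1)) = 32*(84 - 204*(-42) - 27*(-42)³ + 135*(-42)²) = 32*(84 + 8568 - 27*(-74088) + 135*1764) = 32*(84 + 8568 + 2000376 + 238140) = 32*2247168 = 71909376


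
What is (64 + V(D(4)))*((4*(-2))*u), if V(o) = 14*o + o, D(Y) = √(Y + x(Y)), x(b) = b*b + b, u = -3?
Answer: 1536 + 720*√6 ≈ 3299.6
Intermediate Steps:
x(b) = b + b² (x(b) = b² + b = b + b²)
D(Y) = √(Y + Y*(1 + Y))
V(o) = 15*o
(64 + V(D(4)))*((4*(-2))*u) = (64 + 15*√(4*(2 + 4)))*((4*(-2))*(-3)) = (64 + 15*√(4*6))*(-8*(-3)) = (64 + 15*√24)*24 = (64 + 15*(2*√6))*24 = (64 + 30*√6)*24 = 1536 + 720*√6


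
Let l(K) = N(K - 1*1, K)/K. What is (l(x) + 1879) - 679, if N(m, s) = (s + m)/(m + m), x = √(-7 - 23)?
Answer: (1199*I + 72001*√30/60)/(I + √30) ≈ 1200.0 - 0.17963*I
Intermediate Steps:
x = I*√30 (x = √(-30) = I*√30 ≈ 5.4772*I)
N(m, s) = (m + s)/(2*m) (N(m, s) = (m + s)/((2*m)) = (m + s)*(1/(2*m)) = (m + s)/(2*m))
l(K) = (-1 + 2*K)/(2*K*(-1 + K)) (l(K) = (((K - 1*1) + K)/(2*(K - 1*1)))/K = (((K - 1) + K)/(2*(K - 1)))/K = (((-1 + K) + K)/(2*(-1 + K)))/K = ((-1 + 2*K)/(2*(-1 + K)))/K = (-1 + 2*K)/(2*K*(-1 + K)))
(l(x) + 1879) - 679 = ((-½ + I*√30)/(((I*√30))*(-1 + I*√30)) + 1879) - 679 = ((-I*√30/30)*(-½ + I*√30)/(-1 + I*√30) + 1879) - 679 = (-I*√30*(-½ + I*√30)/(30*(-1 + I*√30)) + 1879) - 679 = (1879 - I*√30*(-½ + I*√30)/(30*(-1 + I*√30))) - 679 = 1200 - I*√30*(-½ + I*√30)/(30*(-1 + I*√30))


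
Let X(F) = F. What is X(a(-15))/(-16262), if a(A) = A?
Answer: 15/16262 ≈ 0.00092240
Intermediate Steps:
X(a(-15))/(-16262) = -15/(-16262) = -15*(-1/16262) = 15/16262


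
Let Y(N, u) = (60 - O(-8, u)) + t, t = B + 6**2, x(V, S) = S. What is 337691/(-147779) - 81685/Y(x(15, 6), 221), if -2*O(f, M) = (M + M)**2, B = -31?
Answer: -45079609792/14444953913 ≈ -3.1208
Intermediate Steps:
O(f, M) = -2*M**2 (O(f, M) = -(M + M)**2/2 = -4*M**2/2 = -2*M**2)
t = 5 (t = -31 + 6**2 = -31 + 36 = 5)
Y(N, u) = 65 + 2*u**2 (Y(N, u) = (60 - (-2)*u**2) + 5 = (60 + 2*u**2) + 5 = 65 + 2*u**2)
337691/(-147779) - 81685/Y(x(15, 6), 221) = 337691/(-147779) - 81685/(65 + 2*221**2) = 337691*(-1/147779) - 81685/(65 + 2*48841) = -337691/147779 - 81685/(65 + 97682) = -337691/147779 - 81685/97747 = -45079609792/14444953913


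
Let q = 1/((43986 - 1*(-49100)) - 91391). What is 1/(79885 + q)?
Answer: 1695/135405076 ≈ 1.2518e-5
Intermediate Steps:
q = 1/1695 (q = 1/((43986 + 49100) - 91391) = 1/(93086 - 91391) = 1/1695 ≈ 0.00058997)
1/(79885 + q) = 1/(79885 + 1/1695) = 1/(135405076/1695) = 1695/135405076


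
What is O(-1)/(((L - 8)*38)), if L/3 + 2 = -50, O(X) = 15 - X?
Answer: -2/779 ≈ -0.0025674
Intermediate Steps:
L = -156 (L = -6 + 3*(-50) = -6 - 150 = -156)
O(-1)/(((L - 8)*38)) = (15 - 1*(-1))/(((-156 - 8)*38)) = (15 + 1)/((-164*38)) = 16/(-6232) = 16*(-1/6232) = -2/779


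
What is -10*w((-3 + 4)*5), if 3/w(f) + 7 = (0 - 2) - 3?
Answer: 5/2 ≈ 2.5000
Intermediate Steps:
w(f) = -1/4 (w(f) = 3/(-7 + ((0 - 2) - 3)) = 3/(-7 + (-2 - 3)) = 3/(-7 - 5) = 3/(-12) = 3*(-1/12) = -1/4)
-10*w((-3 + 4)*5) = -10*(-1/4) = 5/2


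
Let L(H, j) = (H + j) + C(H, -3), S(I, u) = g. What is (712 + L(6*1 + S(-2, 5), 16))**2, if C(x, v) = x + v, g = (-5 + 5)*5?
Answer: 543169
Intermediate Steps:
g = 0 (g = 0*5 = 0)
S(I, u) = 0
C(x, v) = v + x
L(H, j) = -3 + j + 2*H (L(H, j) = (H + j) + (-3 + H) = -3 + j + 2*H)
(712 + L(6*1 + S(-2, 5), 16))**2 = (712 + (-3 + 16 + 2*(6*1 + 0)))**2 = (712 + (-3 + 16 + 2*(6 + 0)))**2 = (712 + (-3 + 16 + 2*6))**2 = (712 + (-3 + 16 + 12))**2 = (712 + 25)**2 = 737**2 = 543169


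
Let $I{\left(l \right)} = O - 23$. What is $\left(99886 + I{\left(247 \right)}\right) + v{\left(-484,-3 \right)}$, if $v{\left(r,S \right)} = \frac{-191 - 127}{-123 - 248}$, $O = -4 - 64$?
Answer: $\frac{698571}{7} \approx 99796.0$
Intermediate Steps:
$O = -68$
$I{\left(l \right)} = -91$ ($I{\left(l \right)} = -68 - 23 = -91$)
$v{\left(r,S \right)} = \frac{6}{7}$ ($v{\left(r,S \right)} = - \frac{318}{-371} = \left(-318\right) \left(- \frac{1}{371}\right) = \frac{6}{7}$)
$\left(99886 + I{\left(247 \right)}\right) + v{\left(-484,-3 \right)} = \left(99886 - 91\right) + \frac{6}{7} = 99795 + \frac{6}{7} = \frac{698571}{7}$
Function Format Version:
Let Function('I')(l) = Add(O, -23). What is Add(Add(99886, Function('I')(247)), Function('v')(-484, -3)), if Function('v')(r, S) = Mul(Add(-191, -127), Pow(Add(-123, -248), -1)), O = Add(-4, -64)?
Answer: Rational(698571, 7) ≈ 99796.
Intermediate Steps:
O = -68
Function('I')(l) = -91 (Function('I')(l) = Add(-68, -23) = -91)
Function('v')(r, S) = Rational(6, 7) (Function('v')(r, S) = Mul(-318, Pow(-371, -1)) = Mul(-318, Rational(-1, 371)) = Rational(6, 7))
Add(Add(99886, Function('I')(247)), Function('v')(-484, -3)) = Add(Add(99886, -91), Rational(6, 7)) = Add(99795, Rational(6, 7)) = Rational(698571, 7)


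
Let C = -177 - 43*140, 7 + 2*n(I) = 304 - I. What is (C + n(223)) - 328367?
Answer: -334527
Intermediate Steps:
n(I) = 297/2 - I/2 (n(I) = -7/2 + (304 - I)/2 = -7/2 + (152 - I/2) = 297/2 - I/2)
C = -6197 (C = -177 - 6020 = -6197)
(C + n(223)) - 328367 = (-6197 + (297/2 - ½*223)) - 328367 = (-6197 + (297/2 - 223/2)) - 328367 = (-6197 + 37) - 328367 = -6160 - 328367 = -334527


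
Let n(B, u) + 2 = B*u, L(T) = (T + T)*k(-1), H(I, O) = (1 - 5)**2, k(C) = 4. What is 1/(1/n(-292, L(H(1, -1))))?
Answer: -37378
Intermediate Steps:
H(I, O) = 16 (H(I, O) = (-4)**2 = 16)
L(T) = 8*T (L(T) = (T + T)*4 = (2*T)*4 = 8*T)
n(B, u) = -2 + B*u
1/(1/n(-292, L(H(1, -1)))) = 1/(1/(-2 - 2336*16)) = 1/(1/(-2 - 292*128)) = 1/(1/(-2 - 37376)) = 1/(1/(-37378)) = 1/(-1/37378) = -37378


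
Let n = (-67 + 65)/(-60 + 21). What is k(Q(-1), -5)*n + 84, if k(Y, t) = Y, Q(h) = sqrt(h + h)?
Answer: 84 + 2*I*sqrt(2)/39 ≈ 84.0 + 0.072524*I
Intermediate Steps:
Q(h) = sqrt(2)*sqrt(h) (Q(h) = sqrt(2*h) = sqrt(2)*sqrt(h))
n = 2/39 (n = -2/(-39) = -2*(-1/39) = 2/39 ≈ 0.051282)
k(Q(-1), -5)*n + 84 = (sqrt(2)*sqrt(-1))*(2/39) + 84 = (sqrt(2)*I)*(2/39) + 84 = (I*sqrt(2))*(2/39) + 84 = 2*I*sqrt(2)/39 + 84 = 84 + 2*I*sqrt(2)/39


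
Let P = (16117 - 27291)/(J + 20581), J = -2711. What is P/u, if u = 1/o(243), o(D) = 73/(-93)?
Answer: 407851/830955 ≈ 0.49082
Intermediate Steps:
o(D) = -73/93 (o(D) = 73*(-1/93) = -73/93)
P = -5587/8935 (P = (16117 - 27291)/(-2711 + 20581) = -11174/17870 = -11174*1/17870 = -5587/8935 ≈ -0.62529)
u = -93/73 (u = 1/(-73/93) = -93/73 ≈ -1.2740)
P/u = -5587/(8935*(-93/73)) = -5587/8935*(-73/93) = 407851/830955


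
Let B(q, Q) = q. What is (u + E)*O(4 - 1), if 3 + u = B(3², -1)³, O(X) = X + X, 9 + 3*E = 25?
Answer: 4388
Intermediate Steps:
E = 16/3 (E = -3 + (⅓)*25 = -3 + 25/3 = 16/3 ≈ 5.3333)
O(X) = 2*X
u = 726 (u = -3 + (3²)³ = -3 + 9³ = -3 + 729 = 726)
(u + E)*O(4 - 1) = (726 + 16/3)*(2*(4 - 1)) = 2194*(2*3)/3 = (2194/3)*6 = 4388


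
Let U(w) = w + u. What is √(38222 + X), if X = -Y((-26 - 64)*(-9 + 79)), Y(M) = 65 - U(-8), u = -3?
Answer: √38146 ≈ 195.31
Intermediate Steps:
U(w) = -3 + w (U(w) = w - 3 = -3 + w)
Y(M) = 76 (Y(M) = 65 - (-3 - 8) = 65 - 1*(-11) = 65 + 11 = 76)
X = -76 (X = -1*76 = -76)
√(38222 + X) = √(38222 - 76) = √38146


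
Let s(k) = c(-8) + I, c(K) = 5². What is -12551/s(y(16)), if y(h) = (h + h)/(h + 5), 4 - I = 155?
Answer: 1793/18 ≈ 99.611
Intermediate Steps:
I = -151 (I = 4 - 1*155 = 4 - 155 = -151)
c(K) = 25
y(h) = 2*h/(5 + h) (y(h) = (2*h)/(5 + h) = 2*h/(5 + h))
s(k) = -126 (s(k) = 25 - 151 = -126)
-12551/s(y(16)) = -12551/(-126) = -12551*(-1/126) = 1793/18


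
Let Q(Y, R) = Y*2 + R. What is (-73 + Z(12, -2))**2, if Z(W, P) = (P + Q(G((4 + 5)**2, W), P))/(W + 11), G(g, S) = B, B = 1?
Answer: 2825761/529 ≈ 5341.7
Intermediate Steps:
G(g, S) = 1
Q(Y, R) = R + 2*Y (Q(Y, R) = 2*Y + R = R + 2*Y)
Z(W, P) = (2 + 2*P)/(11 + W) (Z(W, P) = (P + (P + 2*1))/(W + 11) = (P + (P + 2))/(11 + W) = (P + (2 + P))/(11 + W) = (2 + 2*P)/(11 + W))
(-73 + Z(12, -2))**2 = (-73 + 2*(1 - 2)/(11 + 12))**2 = (-73 + 2*(-1)/23)**2 = (-73 + 2*(1/23)*(-1))**2 = (-73 - 2/23)**2 = (-1681/23)**2 = 2825761/529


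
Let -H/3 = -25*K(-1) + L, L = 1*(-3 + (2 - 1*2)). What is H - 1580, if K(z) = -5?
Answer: -1946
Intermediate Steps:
L = -3 (L = 1*(-3 + (2 - 2)) = 1*(-3 + 0) = 1*(-3) = -3)
H = -366 (H = -3*(-25*(-5) - 3) = -3*(125 - 3) = -3*122 = -366)
H - 1580 = -366 - 1580 = -1946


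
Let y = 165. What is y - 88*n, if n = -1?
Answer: 253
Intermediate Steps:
y - 88*n = 165 - 88*(-1) = 165 + 88 = 253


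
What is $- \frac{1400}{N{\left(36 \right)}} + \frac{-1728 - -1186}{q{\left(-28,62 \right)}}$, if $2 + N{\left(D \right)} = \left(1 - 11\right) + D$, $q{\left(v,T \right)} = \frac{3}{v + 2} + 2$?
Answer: $- \frac{50851}{147} \approx -345.93$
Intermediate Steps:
$q{\left(v,T \right)} = 2 + \frac{3}{2 + v}$ ($q{\left(v,T \right)} = \frac{3}{2 + v} + 2 = 2 + \frac{3}{2 + v}$)
$N{\left(D \right)} = -12 + D$ ($N{\left(D \right)} = -2 + \left(\left(1 - 11\right) + D\right) = -2 + \left(-10 + D\right) = -12 + D$)
$- \frac{1400}{N{\left(36 \right)}} + \frac{-1728 - -1186}{q{\left(-28,62 \right)}} = - \frac{1400}{-12 + 36} + \frac{-1728 - -1186}{\frac{1}{2 - 28} \left(7 + 2 \left(-28\right)\right)} = - \frac{1400}{24} + \frac{-1728 + 1186}{\frac{1}{-26} \left(7 - 56\right)} = \left(-1400\right) \frac{1}{24} - \frac{542}{\left(- \frac{1}{26}\right) \left(-49\right)} = - \frac{175}{3} - \frac{542}{\frac{49}{26}} = - \frac{175}{3} - \frac{14092}{49} = - \frac{50851}{147}$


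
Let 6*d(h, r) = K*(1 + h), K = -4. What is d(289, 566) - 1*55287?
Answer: -166441/3 ≈ -55480.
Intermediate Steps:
d(h, r) = -2/3 - 2*h/3 (d(h, r) = (-4*(1 + h))/6 = (-4 - 4*h)/6 = -2/3 - 2*h/3)
d(289, 566) - 1*55287 = (-2/3 - 2/3*289) - 1*55287 = (-2/3 - 578/3) - 55287 = -580/3 - 55287 = -166441/3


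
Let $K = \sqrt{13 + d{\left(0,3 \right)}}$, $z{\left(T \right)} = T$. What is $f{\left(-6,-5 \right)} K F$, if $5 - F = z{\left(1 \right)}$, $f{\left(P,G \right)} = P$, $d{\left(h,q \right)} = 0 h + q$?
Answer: $-96$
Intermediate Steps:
$d{\left(h,q \right)} = q$ ($d{\left(h,q \right)} = 0 + q = q$)
$F = 4$ ($F = 5 - 1 = 4$)
$K = 4$ ($K = \sqrt{13 + 3} = \sqrt{16} = 4$)
$f{\left(-6,-5 \right)} K F = \left(-6\right) 4 \cdot 4 = \left(-24\right) 4 = -96$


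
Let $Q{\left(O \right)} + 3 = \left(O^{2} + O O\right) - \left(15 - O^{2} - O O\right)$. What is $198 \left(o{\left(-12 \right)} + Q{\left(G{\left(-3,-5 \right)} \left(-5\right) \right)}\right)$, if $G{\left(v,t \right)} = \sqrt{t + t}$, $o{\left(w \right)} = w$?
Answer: $-203940$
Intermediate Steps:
$G{\left(v,t \right)} = \sqrt{2} \sqrt{t}$ ($G{\left(v,t \right)} = \sqrt{2 t} = \sqrt{2} \sqrt{t}$)
$Q{\left(O \right)} = -18 + 4 O^{2}$ ($Q{\left(O \right)} = -3 - \left(15 - 2 O^{2} - 2 O O\right) = -3 + \left(\left(O^{2} + O^{2}\right) + \left(\left(O^{2} + O^{2}\right) - 15\right)\right) = -3 + \left(2 O^{2} + \left(2 O^{2} - 15\right)\right) = -3 + \left(2 O^{2} + \left(-15 + 2 O^{2}\right)\right) = -3 + \left(-15 + 4 O^{2}\right) = -18 + 4 O^{2}$)
$198 \left(o{\left(-12 \right)} + Q{\left(G{\left(-3,-5 \right)} \left(-5\right) \right)}\right) = 198 \left(-12 + \left(-18 + 4 \left(\sqrt{2} \sqrt{-5} \left(-5\right)\right)^{2}\right)\right) = 198 \left(-12 + \left(-18 + 4 \left(\sqrt{2} i \sqrt{5} \left(-5\right)\right)^{2}\right)\right) = 198 \left(-12 + \left(-18 + 4 \left(i \sqrt{10} \left(-5\right)\right)^{2}\right)\right) = 198 \left(-12 + \left(-18 + 4 \left(- 5 i \sqrt{10}\right)^{2}\right)\right) = 198 \left(-12 + \left(-18 + 4 \left(-250\right)\right)\right) = 198 \left(-12 - 1018\right) = 198 \left(-1030\right) = -203940$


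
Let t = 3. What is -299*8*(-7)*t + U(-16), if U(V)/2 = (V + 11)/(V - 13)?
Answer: 1456738/29 ≈ 50232.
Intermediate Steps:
U(V) = 2*(11 + V)/(-13 + V) (U(V) = 2*((V + 11)/(V - 13)) = 2*((11 + V)/(-13 + V)) = 2*(11 + V)/(-13 + V))
-299*8*(-7)*t + U(-16) = -299*8*(-7)*3 + 2*(11 - 16)/(-13 - 16) = -(-16744)*3 + 2*(-5)/(-29) = -299*(-168) + 2*(-1/29)*(-5) = 50232 + 10/29 = 1456738/29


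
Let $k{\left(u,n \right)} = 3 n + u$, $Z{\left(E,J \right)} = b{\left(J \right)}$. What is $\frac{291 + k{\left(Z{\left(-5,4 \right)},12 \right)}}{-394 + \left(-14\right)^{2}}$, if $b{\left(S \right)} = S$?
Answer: $- \frac{331}{198} \approx -1.6717$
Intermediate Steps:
$Z{\left(E,J \right)} = J$
$k{\left(u,n \right)} = u + 3 n$
$\frac{291 + k{\left(Z{\left(-5,4 \right)},12 \right)}}{-394 + \left(-14\right)^{2}} = \frac{291 + \left(4 + 3 \cdot 12\right)}{-394 + \left(-14\right)^{2}} = \frac{291 + \left(4 + 36\right)}{-394 + 196} = \frac{291 + 40}{-198} = 331 \left(- \frac{1}{198}\right) = - \frac{331}{198}$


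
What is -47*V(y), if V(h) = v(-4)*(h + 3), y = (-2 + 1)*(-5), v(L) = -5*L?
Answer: -7520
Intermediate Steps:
y = 5 (y = -1*(-5) = 5)
V(h) = 60 + 20*h (V(h) = (-5*(-4))*(h + 3) = 20*(3 + h) = 60 + 20*h)
-47*V(y) = -47*(60 + 20*5) = -47*(60 + 100) = -47*160 = -7520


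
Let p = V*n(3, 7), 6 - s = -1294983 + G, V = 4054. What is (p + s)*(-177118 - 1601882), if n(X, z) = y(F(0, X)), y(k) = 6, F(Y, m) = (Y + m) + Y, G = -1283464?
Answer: -4630340283000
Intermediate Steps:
F(Y, m) = m + 2*Y
n(X, z) = 6
s = 2578453 (s = 6 - (-1294983 - 1283464) = 6 - 1*(-2578447) = 6 + 2578447 = 2578453)
p = 24324 (p = 4054*6 = 24324)
(p + s)*(-177118 - 1601882) = (24324 + 2578453)*(-177118 - 1601882) = 2602777*(-1779000) = -4630340283000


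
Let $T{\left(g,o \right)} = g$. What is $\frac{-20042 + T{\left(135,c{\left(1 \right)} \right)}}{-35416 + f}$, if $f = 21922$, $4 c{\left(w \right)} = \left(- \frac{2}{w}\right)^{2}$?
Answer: $\frac{19907}{13494} \approx 1.4752$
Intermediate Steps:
$c{\left(w \right)} = \frac{1}{w^{2}}$ ($c{\left(w \right)} = \frac{\left(- \frac{2}{w}\right)^{2}}{4} = \frac{4 \frac{1}{w^{2}}}{4} = \frac{1}{w^{2}}$)
$\frac{-20042 + T{\left(135,c{\left(1 \right)} \right)}}{-35416 + f} = \frac{-20042 + 135}{-35416 + 21922} = - \frac{19907}{-13494} = \left(-19907\right) \left(- \frac{1}{13494}\right) = \frac{19907}{13494}$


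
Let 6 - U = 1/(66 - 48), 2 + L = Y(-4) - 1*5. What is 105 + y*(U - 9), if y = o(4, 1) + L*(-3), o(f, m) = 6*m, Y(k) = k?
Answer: -85/6 ≈ -14.167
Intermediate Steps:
L = -11 (L = -2 + (-4 - 1*5) = -2 + (-4 - 5) = -2 - 9 = -11)
U = 107/18 (U = 6 - 1/(66 - 48) = 6 - 1/18 = 107/18 ≈ 5.9444)
y = 39 (y = 6*1 - 11*(-3) = 6 + 33 = 39)
105 + y*(U - 9) = 105 + 39*(107/18 - 9) = 105 + 39*(-55/18) = 105 - 715/6 = -85/6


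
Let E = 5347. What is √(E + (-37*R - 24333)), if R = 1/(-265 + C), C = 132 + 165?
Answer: I*√1215178/8 ≈ 137.79*I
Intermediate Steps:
C = 297
R = 1/32 (R = 1/(-265 + 297) = 1/32 ≈ 0.031250)
√(E + (-37*R - 24333)) = √(5347 + (-37*1/32 - 24333)) = √(5347 + (-37/32 - 24333)) = √(5347 - 778693/32) = √(-607589/32) = I*√1215178/8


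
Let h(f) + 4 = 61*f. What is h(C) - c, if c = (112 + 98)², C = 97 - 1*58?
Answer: -41725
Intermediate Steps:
C = 39 (C = 97 - 58 = 39)
h(f) = -4 + 61*f
c = 44100 (c = 210² = 44100)
h(C) - c = (-4 + 61*39) - 1*44100 = (-4 + 2379) - 44100 = 2375 - 44100 = -41725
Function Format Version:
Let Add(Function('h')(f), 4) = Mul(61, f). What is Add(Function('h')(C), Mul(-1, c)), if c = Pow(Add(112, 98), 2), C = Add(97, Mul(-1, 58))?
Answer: -41725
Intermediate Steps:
C = 39 (C = Add(97, -58) = 39)
Function('h')(f) = Add(-4, Mul(61, f))
c = 44100 (c = Pow(210, 2) = 44100)
Add(Function('h')(C), Mul(-1, c)) = Add(Add(-4, Mul(61, 39)), Mul(-1, 44100)) = Add(Add(-4, 2379), -44100) = Add(2375, -44100) = -41725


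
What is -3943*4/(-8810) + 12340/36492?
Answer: 85533403/40186815 ≈ 2.1284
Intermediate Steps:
-3943*4/(-8810) + 12340/36492 = -15772*(-1/8810) + 12340*(1/36492) = 7886/4405 + 3085/9123 = 85533403/40186815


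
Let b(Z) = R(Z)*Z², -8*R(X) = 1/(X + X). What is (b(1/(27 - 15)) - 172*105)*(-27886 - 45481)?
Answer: 254401613207/192 ≈ 1.3250e+9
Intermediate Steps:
R(X) = -1/(16*X) (R(X) = -1/(8*(X + X)) = -1/(2*X)/8 = -1/(16*X))
b(Z) = -Z/16 (b(Z) = (-1/(16*Z))*Z² = -Z/16)
(b(1/(27 - 15)) - 172*105)*(-27886 - 45481) = (-1/(16*(27 - 15)) - 172*105)*(-27886 - 45481) = (-1/16/12 - 18060)*(-73367) = (-1/16*1/12 - 18060)*(-73367) = (-1/192 - 18060)*(-73367) = -3467521/192*(-73367) = 254401613207/192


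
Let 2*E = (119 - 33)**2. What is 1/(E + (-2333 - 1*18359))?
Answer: -1/16994 ≈ -5.8844e-5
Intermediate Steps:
E = 3698 (E = (119 - 33)**2/2 = (1/2)*86**2 = (1/2)*7396 = 3698)
1/(E + (-2333 - 1*18359)) = 1/(3698 + (-2333 - 1*18359)) = 1/(3698 + (-2333 - 18359)) = 1/(3698 - 20692) = 1/(-16994) = -1/16994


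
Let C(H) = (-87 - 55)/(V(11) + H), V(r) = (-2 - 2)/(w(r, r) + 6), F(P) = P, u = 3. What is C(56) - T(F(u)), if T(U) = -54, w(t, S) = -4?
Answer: 1387/27 ≈ 51.370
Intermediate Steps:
V(r) = -2 (V(r) = (-2 - 2)/(-4 + 6) = -4/2 = -4*1/2 = -2)
C(H) = -142/(-2 + H) (C(H) = (-87 - 55)/(-2 + H) = -142/(-2 + H))
C(56) - T(F(u)) = -142/(-2 + 56) - 1*(-54) = -142/54 + 54 = -142*1/54 + 54 = -71/27 + 54 = 1387/27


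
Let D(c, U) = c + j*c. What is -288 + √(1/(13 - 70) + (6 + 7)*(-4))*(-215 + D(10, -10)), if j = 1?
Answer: -288 - 65*I*√169005/19 ≈ -288.0 - 1406.4*I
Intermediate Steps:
D(c, U) = 2*c (D(c, U) = c + 1*c = c + c = 2*c)
-288 + √(1/(13 - 70) + (6 + 7)*(-4))*(-215 + D(10, -10)) = -288 + √(1/(13 - 70) + (6 + 7)*(-4))*(-215 + 2*10) = -288 + √(1/(-57) + 13*(-4))*(-215 + 20) = -288 + √(-1/57 - 52)*(-195) = -288 + √(-2965/57)*(-195) = -288 + (I*√169005/57)*(-195) = -288 - 65*I*√169005/19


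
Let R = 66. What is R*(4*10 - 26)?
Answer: 924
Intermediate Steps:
R*(4*10 - 26) = 66*(4*10 - 26) = 66*(40 - 26) = 66*14 = 924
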